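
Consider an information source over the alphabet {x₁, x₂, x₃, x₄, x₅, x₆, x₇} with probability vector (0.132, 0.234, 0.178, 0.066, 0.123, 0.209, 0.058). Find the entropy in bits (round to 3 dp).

H = −Σ pᵢ log₂ pᵢ.
−0.132·log₂(0.132) = 0.3856
−0.234·log₂(0.234) = 0.4903
−0.178·log₂(0.178) = 0.4432
−0.066·log₂(0.066) = 0.2588
−0.123·log₂(0.123) = 0.3719
−0.209·log₂(0.209) = 0.4720
−0.058·log₂(0.058) = 0.2383
Sum ≈ 2.6601 → 2.660 bits.

2.660 bits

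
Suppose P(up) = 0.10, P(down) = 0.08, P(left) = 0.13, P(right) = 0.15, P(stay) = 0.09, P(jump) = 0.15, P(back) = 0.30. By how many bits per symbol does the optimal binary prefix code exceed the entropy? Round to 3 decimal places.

0.039 bits

Entropy H = −Σ p log₂ p ≈ 2.6612 bits.
Huffman merges: 2/25+9/100→17/100; 1/10+13/100→23/100; 3/20+3/20→3/10; 17/100+23/100→2/5; 3/10+3/10→3/5; 2/5+3/5→1. L = 27/10 ≈ 2.7000.
L − H = 2.7000 − 2.6612 = 0.039 bits.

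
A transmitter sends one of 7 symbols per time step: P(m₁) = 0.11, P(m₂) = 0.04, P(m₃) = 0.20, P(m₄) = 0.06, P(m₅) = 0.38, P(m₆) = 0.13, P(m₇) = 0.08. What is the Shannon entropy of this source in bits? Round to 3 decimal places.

2.449 bits

H = −Σ pᵢ log₂ pᵢ.
−0.11·log₂(0.11) = 0.3503
−0.04·log₂(0.04) = 0.1858
−0.20·log₂(0.20) = 0.4644
−0.06·log₂(0.06) = 0.2435
−0.38·log₂(0.38) = 0.5305
−0.13·log₂(0.13) = 0.3826
−0.08·log₂(0.08) = 0.2915
Sum ≈ 2.4486 → 2.449 bits.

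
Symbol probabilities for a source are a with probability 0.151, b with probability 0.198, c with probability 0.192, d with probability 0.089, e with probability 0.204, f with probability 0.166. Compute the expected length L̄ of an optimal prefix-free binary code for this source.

Repeatedly combine the two least-probable nodes; the expected code length is the sum of the merged weights.
merge 89/1000 + 151/1000 → 6/25
merge 83/500 + 24/125 → 179/500
merge 99/500 + 51/250 → 201/500
merge 6/25 + 179/500 → 299/500
merge 201/500 + 299/500 → 1
L = 6/25 + 179/500 + 201/500 + 299/500 + 1 = 1299/500 = 2.598 bits/symbol.

2.598 bits/symbol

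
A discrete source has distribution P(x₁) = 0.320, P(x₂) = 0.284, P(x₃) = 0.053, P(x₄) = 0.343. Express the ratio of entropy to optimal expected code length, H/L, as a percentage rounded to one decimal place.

Entropy H = −Σ p log₂ p ≈ 1.7959 bits.
Huffman merges: 53/1000+71/250→337/1000; 8/25+337/1000→657/1000; 343/1000+657/1000→1. L = 997/500 ≈ 1.9940.
Efficiency = H/L = 1.7959/1.9940 = 90.1%.

90.1%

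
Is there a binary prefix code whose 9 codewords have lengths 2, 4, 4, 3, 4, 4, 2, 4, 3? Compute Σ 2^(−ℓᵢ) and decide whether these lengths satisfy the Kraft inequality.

With common denominator 2^4 = 16: Σ 2^(−ℓᵢ) = 4/16 + 1/16 + 1/16 + 2/16 + 1/16 + 1/16 + 4/16 + 1/16 + 2/16 = 17/16 = 1.0625.
Kraft's inequality requires Σ ≤ 1; here Σ = 1.0625 > 1, so no such prefix code exists.

1.0625; no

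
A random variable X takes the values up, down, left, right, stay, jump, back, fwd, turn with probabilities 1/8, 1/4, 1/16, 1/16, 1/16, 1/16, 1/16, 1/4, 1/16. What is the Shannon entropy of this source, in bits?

Each probability is a power of 1/2, so log₂(1/p) is an integer.
H = Σ p·log₂(1/p) = 1/8·3 + 1/4·2 + 1/16·4 + 1/16·4 + 1/16·4 + 1/16·4 + 1/16·4 + 1/4·2 + 1/16·4 = 2.875 bits.

2.875 bits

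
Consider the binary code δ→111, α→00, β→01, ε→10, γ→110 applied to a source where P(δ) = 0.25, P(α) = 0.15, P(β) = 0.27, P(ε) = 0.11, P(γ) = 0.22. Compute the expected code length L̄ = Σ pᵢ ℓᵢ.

L̄ = Σ pᵢ·ℓᵢ = 0.25·3 + 0.15·2 + 0.27·2 + 0.11·2 + 0.22·3 = 2.47 bits/symbol.

2.47 bits/symbol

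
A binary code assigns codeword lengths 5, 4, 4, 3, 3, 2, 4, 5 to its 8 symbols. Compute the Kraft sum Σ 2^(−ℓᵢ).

With common denominator 2^5 = 32: Σ 2^(−ℓᵢ) = 1/32 + 2/32 + 2/32 + 4/32 + 4/32 + 8/32 + 2/32 + 1/32 = 24/32 = 0.75.

0.75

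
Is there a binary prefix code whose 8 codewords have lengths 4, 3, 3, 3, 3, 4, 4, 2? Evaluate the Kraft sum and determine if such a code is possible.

0.9375; yes

With common denominator 2^4 = 16: Σ 2^(−ℓᵢ) = 1/16 + 2/16 + 2/16 + 2/16 + 2/16 + 1/16 + 1/16 + 4/16 = 15/16 = 0.9375.
Kraft's inequality requires Σ ≤ 1; here Σ = 0.9375 ≤ 1, so such a prefix code exists.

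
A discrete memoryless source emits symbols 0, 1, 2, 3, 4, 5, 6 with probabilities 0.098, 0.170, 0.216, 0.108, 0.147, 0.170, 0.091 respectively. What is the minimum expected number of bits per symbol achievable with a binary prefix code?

2.784 bits/symbol

Repeatedly combine the two least-probable nodes; the expected code length is the sum of the merged weights.
merge 91/1000 + 49/500 → 189/1000
merge 27/250 + 147/1000 → 51/200
merge 17/100 + 17/100 → 17/50
merge 189/1000 + 27/125 → 81/200
merge 51/200 + 17/50 → 119/200
merge 81/200 + 119/200 → 1
L = 189/1000 + 51/200 + 17/50 + 81/200 + 119/200 + 1 = 348/125 = 2.784 bits/symbol.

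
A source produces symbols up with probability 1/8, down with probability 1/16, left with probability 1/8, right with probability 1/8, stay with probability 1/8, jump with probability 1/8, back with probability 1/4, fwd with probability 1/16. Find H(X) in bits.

Each probability is a power of 1/2, so log₂(1/p) is an integer.
H = Σ p·log₂(1/p) = 1/8·3 + 1/16·4 + 1/8·3 + 1/8·3 + 1/8·3 + 1/8·3 + 1/4·2 + 1/16·4 = 2.875 bits.

2.875 bits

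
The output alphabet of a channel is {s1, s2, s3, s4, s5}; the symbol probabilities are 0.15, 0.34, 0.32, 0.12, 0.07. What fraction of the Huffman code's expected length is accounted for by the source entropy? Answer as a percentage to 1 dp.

Entropy H = −Σ p log₂ p ≈ 2.1014 bits.
Huffman merges: 7/100+3/25→19/100; 3/20+19/100→17/50; 8/25+17/50→33/50; 17/50+33/50→1. L = 219/100 ≈ 2.1900.
Efficiency = H/L = 2.1014/2.1900 = 96.0%.

96.0%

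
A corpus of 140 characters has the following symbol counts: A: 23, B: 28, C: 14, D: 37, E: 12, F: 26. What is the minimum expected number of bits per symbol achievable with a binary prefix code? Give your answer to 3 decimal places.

2.536 bits/symbol

Probabilities are the counts divided by 140.
Repeatedly combine the two least-probable nodes; the expected code length is the sum of the merged weights.
merge 3/35 + 1/10 → 13/70
merge 23/140 + 13/70 → 7/20
merge 13/70 + 1/5 → 27/70
merge 37/140 + 7/20 → 43/70
merge 27/70 + 43/70 → 1
L = 13/70 + 7/20 + 27/70 + 43/70 + 1 = 71/28 ≈ 2.536 bits/symbol.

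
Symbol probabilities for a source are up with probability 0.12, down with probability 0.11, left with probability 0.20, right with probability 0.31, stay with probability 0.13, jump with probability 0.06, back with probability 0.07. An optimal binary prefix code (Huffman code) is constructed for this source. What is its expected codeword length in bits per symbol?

2.62 bits/symbol

Repeatedly combine the two least-probable nodes; the expected code length is the sum of the merged weights.
merge 3/50 + 7/100 → 13/100
merge 11/100 + 3/25 → 23/100
merge 13/100 + 13/100 → 13/50
merge 1/5 + 23/100 → 43/100
merge 13/50 + 31/100 → 57/100
merge 43/100 + 57/100 → 1
L = 13/100 + 23/100 + 13/50 + 43/100 + 57/100 + 1 = 131/50 = 2.62 bits/symbol.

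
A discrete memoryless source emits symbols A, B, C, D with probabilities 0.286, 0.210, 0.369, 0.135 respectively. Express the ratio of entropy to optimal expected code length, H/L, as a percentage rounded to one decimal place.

Entropy H = −Σ p log₂ p ≈ 1.9101 bits.
Huffman merges: 27/200+21/100→69/200; 143/500+69/200→631/1000; 369/1000+631/1000→1. L = 247/125 ≈ 1.9760.
Efficiency = H/L = 1.9101/1.9760 = 96.7%.

96.7%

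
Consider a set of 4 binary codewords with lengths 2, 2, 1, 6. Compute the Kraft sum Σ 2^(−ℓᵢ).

1.015625

With common denominator 2^6 = 64: Σ 2^(−ℓᵢ) = 16/64 + 16/64 + 32/64 + 1/64 = 65/64 = 1.015625.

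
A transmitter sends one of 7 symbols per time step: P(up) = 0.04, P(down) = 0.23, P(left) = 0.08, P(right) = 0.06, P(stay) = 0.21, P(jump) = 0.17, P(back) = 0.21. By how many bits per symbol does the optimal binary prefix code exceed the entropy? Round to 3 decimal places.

Entropy H = −Σ p log₂ p ≈ 2.5887 bits.
Huffman merges: 1/25+3/50→1/10; 2/25+1/10→9/50; 17/100+9/50→7/20; 21/100+21/100→21/50; 23/100+7/20→29/50; 21/50+29/50→1. L = 263/100 ≈ 2.6300.
L − H = 2.6300 − 2.5887 = 0.041 bits.

0.041 bits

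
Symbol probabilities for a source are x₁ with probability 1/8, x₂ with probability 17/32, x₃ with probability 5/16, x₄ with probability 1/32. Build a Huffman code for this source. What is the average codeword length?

1.625 bits/symbol

Repeatedly combine the two least-probable nodes; the expected code length is the sum of the merged weights.
merge 1/32 + 1/8 → 5/32
merge 5/32 + 5/16 → 15/32
merge 15/32 + 17/32 → 1
L = 5/32 + 15/32 + 1 = 13/8 = 1.625 bits/symbol.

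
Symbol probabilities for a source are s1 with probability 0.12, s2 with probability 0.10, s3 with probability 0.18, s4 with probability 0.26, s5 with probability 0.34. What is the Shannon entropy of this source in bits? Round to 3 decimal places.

H = −Σ pᵢ log₂ pᵢ.
−0.12·log₂(0.12) = 0.3671
−0.10·log₂(0.10) = 0.3322
−0.18·log₂(0.18) = 0.4453
−0.26·log₂(0.26) = 0.5053
−0.34·log₂(0.34) = 0.5292
Sum ≈ 2.1790 → 2.179 bits.

2.179 bits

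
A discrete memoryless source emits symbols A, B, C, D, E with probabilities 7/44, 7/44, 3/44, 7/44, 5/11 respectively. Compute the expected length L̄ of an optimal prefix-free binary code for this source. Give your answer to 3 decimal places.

Repeatedly combine the two least-probable nodes; the expected code length is the sum of the merged weights.
merge 3/44 + 7/44 → 5/22
merge 7/44 + 7/44 → 7/22
merge 5/22 + 7/22 → 6/11
merge 5/11 + 6/11 → 1
L = 5/22 + 7/22 + 6/11 + 1 = 23/11 ≈ 2.091 bits/symbol.

2.091 bits/symbol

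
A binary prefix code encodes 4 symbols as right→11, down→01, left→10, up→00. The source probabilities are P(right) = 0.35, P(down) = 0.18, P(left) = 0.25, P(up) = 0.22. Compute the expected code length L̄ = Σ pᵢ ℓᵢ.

2 bits/symbol

L̄ = Σ pᵢ·ℓᵢ = 0.35·2 + 0.18·2 + 0.25·2 + 0.22·2 = 2 bits/symbol.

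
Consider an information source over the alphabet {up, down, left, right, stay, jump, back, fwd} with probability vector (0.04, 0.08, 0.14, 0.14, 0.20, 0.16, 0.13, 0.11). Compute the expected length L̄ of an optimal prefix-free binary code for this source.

2.92 bits/symbol

Repeatedly combine the two least-probable nodes; the expected code length is the sum of the merged weights.
merge 1/25 + 2/25 → 3/25
merge 11/100 + 3/25 → 23/100
merge 13/100 + 7/50 → 27/100
merge 7/50 + 4/25 → 3/10
merge 1/5 + 23/100 → 43/100
merge 27/100 + 3/10 → 57/100
merge 43/100 + 57/100 → 1
L = 3/25 + 23/100 + 27/100 + 3/10 + 43/100 + 57/100 + 1 = 73/25 = 2.92 bits/symbol.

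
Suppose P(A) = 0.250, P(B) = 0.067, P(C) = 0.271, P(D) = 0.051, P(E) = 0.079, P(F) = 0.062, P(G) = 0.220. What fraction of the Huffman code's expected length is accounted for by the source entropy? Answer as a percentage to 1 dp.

99.7%

Entropy H = −Σ p log₂ p ≈ 2.5093 bits.
Huffman merges: 51/1000+31/500→113/1000; 67/1000+79/1000→73/500; 113/1000+73/500→259/1000; 11/50+1/4→47/100; 259/1000+271/1000→53/100; 47/100+53/100→1. L = 1259/500 ≈ 2.5180.
Efficiency = H/L = 2.5093/2.5180 = 99.7%.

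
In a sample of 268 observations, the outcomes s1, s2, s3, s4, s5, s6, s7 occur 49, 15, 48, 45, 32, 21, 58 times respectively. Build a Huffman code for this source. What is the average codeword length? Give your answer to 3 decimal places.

Probabilities are the counts divided by 268.
Repeatedly combine the two least-probable nodes; the expected code length is the sum of the merged weights.
merge 15/268 + 21/268 → 9/67
merge 8/67 + 9/67 → 17/67
merge 45/268 + 12/67 → 93/268
merge 49/268 + 29/134 → 107/268
merge 17/67 + 93/268 → 161/268
merge 107/268 + 161/268 → 1
L = 9/67 + 17/67 + 93/268 + 107/268 + 161/268 + 1 = 733/268 ≈ 2.735 bits/symbol.

2.735 bits/symbol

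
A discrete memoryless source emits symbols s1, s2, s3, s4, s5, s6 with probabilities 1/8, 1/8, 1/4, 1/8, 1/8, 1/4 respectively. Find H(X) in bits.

2.5 bits

Each probability is a power of 1/2, so log₂(1/p) is an integer.
H = Σ p·log₂(1/p) = 1/8·3 + 1/8·3 + 1/4·2 + 1/8·3 + 1/8·3 + 1/4·2 = 2.5 bits.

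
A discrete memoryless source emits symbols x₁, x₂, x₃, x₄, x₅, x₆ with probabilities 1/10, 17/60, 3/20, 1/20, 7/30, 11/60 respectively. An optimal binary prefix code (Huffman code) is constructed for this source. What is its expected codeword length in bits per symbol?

2.45 bits/symbol

Repeatedly combine the two least-probable nodes; the expected code length is the sum of the merged weights.
merge 1/20 + 1/10 → 3/20
merge 3/20 + 3/20 → 3/10
merge 11/60 + 7/30 → 5/12
merge 17/60 + 3/10 → 7/12
merge 5/12 + 7/12 → 1
L = 3/20 + 3/10 + 5/12 + 7/12 + 1 = 49/20 = 2.45 bits/symbol.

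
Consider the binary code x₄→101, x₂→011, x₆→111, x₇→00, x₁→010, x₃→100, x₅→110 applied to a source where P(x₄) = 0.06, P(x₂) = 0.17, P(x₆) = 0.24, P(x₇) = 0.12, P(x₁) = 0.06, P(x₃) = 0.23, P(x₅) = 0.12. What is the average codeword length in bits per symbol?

2.88 bits/symbol

L̄ = Σ pᵢ·ℓᵢ = 0.06·3 + 0.17·3 + 0.24·3 + 0.12·2 + 0.06·3 + 0.23·3 + 0.12·3 = 2.88 bits/symbol.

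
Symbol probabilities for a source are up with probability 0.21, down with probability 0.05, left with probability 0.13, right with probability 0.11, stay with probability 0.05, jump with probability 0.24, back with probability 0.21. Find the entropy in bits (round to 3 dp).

H = −Σ pᵢ log₂ pᵢ.
−0.21·log₂(0.21) = 0.4728
−0.05·log₂(0.05) = 0.2161
−0.13·log₂(0.13) = 0.3826
−0.11·log₂(0.11) = 0.3503
−0.05·log₂(0.05) = 0.2161
−0.24·log₂(0.24) = 0.4941
−0.21·log₂(0.21) = 0.4728
Sum ≈ 2.6049 → 2.605 bits.

2.605 bits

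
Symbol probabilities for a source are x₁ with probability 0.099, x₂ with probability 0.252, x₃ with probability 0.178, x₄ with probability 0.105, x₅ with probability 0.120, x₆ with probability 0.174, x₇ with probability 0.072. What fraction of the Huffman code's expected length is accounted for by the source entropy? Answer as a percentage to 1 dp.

98.3%

Entropy H = −Σ p log₂ p ≈ 2.6954 bits.
Huffman merges: 9/125+99/1000→171/1000; 21/200+3/25→9/40; 171/1000+87/500→69/200; 89/500+9/40→403/1000; 63/250+69/200→597/1000; 403/1000+597/1000→1. L = 2741/1000 ≈ 2.7410.
Efficiency = H/L = 2.6954/2.7410 = 98.3%.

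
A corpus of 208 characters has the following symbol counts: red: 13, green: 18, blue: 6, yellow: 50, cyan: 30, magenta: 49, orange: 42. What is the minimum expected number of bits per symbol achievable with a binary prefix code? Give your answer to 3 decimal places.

Probabilities are the counts divided by 208.
Repeatedly combine the two least-probable nodes; the expected code length is the sum of the merged weights.
merge 3/104 + 1/16 → 19/208
merge 9/104 + 19/208 → 37/208
merge 15/104 + 37/208 → 67/208
merge 21/104 + 49/208 → 7/16
merge 25/104 + 67/208 → 9/16
merge 7/16 + 9/16 → 1
L = 19/208 + 37/208 + 67/208 + 7/16 + 9/16 + 1 = 539/208 ≈ 2.591 bits/symbol.

2.591 bits/symbol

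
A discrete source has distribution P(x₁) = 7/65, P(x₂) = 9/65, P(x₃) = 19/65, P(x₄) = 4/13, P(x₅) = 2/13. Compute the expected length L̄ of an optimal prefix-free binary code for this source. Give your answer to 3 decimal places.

2.246 bits/symbol

Repeatedly combine the two least-probable nodes; the expected code length is the sum of the merged weights.
merge 7/65 + 9/65 → 16/65
merge 2/13 + 16/65 → 2/5
merge 19/65 + 4/13 → 3/5
merge 2/5 + 3/5 → 1
L = 16/65 + 2/5 + 3/5 + 1 = 146/65 ≈ 2.246 bits/symbol.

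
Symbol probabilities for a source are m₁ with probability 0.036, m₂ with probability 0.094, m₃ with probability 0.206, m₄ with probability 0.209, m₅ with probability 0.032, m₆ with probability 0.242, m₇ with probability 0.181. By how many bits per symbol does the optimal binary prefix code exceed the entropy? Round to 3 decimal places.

0.038 bits

Entropy H = −Σ p log₂ p ≈ 2.5354 bits.
Huffman merges: 4/125+9/250→17/250; 17/250+47/500→81/500; 81/500+181/1000→343/1000; 103/500+209/1000→83/200; 121/500+343/1000→117/200; 83/200+117/200→1. L = 2573/1000 ≈ 2.5730.
L − H = 2.5730 − 2.5354 = 0.038 bits.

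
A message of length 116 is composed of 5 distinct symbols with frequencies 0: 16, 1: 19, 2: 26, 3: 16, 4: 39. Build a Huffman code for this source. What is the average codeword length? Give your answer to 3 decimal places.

Probabilities are the counts divided by 116.
Repeatedly combine the two least-probable nodes; the expected code length is the sum of the merged weights.
merge 4/29 + 4/29 → 8/29
merge 19/116 + 13/58 → 45/116
merge 8/29 + 39/116 → 71/116
merge 45/116 + 71/116 → 1
L = 8/29 + 45/116 + 71/116 + 1 = 66/29 ≈ 2.276 bits/symbol.

2.276 bits/symbol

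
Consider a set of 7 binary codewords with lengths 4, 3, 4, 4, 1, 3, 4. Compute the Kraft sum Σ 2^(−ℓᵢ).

With common denominator 2^4 = 16: Σ 2^(−ℓᵢ) = 1/16 + 2/16 + 1/16 + 1/16 + 8/16 + 2/16 + 1/16 = 16/16 = 1.

1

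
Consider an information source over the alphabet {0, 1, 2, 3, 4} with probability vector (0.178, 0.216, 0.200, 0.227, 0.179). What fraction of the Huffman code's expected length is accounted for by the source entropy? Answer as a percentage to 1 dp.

Entropy H = −Σ p log₂ p ≈ 2.3150 bits.
Huffman merges: 89/500+179/1000→357/1000; 1/5+27/125→52/125; 227/1000+357/1000→73/125; 52/125+73/125→1. L = 2357/1000 ≈ 2.3570.
Efficiency = H/L = 2.3150/2.3570 = 98.2%.

98.2%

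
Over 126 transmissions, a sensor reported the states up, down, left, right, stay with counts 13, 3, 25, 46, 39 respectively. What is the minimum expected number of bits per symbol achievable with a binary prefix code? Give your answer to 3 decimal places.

2.087 bits/symbol

Probabilities are the counts divided by 126.
Repeatedly combine the two least-probable nodes; the expected code length is the sum of the merged weights.
merge 1/42 + 13/126 → 8/63
merge 8/63 + 25/126 → 41/126
merge 13/42 + 41/126 → 40/63
merge 23/63 + 40/63 → 1
L = 8/63 + 41/126 + 40/63 + 1 = 263/126 ≈ 2.087 bits/symbol.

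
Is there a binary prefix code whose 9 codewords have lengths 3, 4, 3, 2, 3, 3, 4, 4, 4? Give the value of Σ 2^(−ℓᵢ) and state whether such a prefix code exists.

1; yes

With common denominator 2^4 = 16: Σ 2^(−ℓᵢ) = 2/16 + 1/16 + 2/16 + 4/16 + 2/16 + 2/16 + 1/16 + 1/16 + 1/16 = 16/16 = 1.
Kraft's inequality requires Σ ≤ 1; here Σ = 1 ≤ 1, so such a prefix code exists.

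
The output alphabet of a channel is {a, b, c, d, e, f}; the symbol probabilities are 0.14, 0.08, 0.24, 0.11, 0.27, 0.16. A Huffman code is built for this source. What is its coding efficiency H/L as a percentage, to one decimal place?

99.0%

Entropy H = −Σ p log₂ p ≈ 2.4661 bits.
Huffman merges: 2/25+11/100→19/100; 7/50+4/25→3/10; 19/100+6/25→43/100; 27/100+3/10→57/100; 43/100+57/100→1. L = 249/100 ≈ 2.4900.
Efficiency = H/L = 2.4661/2.4900 = 99.0%.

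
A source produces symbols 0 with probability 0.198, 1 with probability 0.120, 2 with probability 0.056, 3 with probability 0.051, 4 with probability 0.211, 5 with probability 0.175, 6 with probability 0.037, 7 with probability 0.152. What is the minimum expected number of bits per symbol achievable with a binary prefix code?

Repeatedly combine the two least-probable nodes; the expected code length is the sum of the merged weights.
merge 37/1000 + 51/1000 → 11/125
merge 7/125 + 11/125 → 18/125
merge 3/25 + 18/125 → 33/125
merge 19/125 + 7/40 → 327/1000
merge 99/500 + 211/1000 → 409/1000
merge 33/125 + 327/1000 → 591/1000
merge 409/1000 + 591/1000 → 1
L = 11/125 + 18/125 + 33/125 + 327/1000 + 409/1000 + 591/1000 + 1 = 2823/1000 = 2.823 bits/symbol.

2.823 bits/symbol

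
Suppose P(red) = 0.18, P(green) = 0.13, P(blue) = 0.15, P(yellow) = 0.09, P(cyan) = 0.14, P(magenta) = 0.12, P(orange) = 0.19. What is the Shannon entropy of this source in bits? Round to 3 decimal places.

2.771 bits

H = −Σ pᵢ log₂ pᵢ.
−0.18·log₂(0.18) = 0.4453
−0.13·log₂(0.13) = 0.3826
−0.15·log₂(0.15) = 0.4105
−0.09·log₂(0.09) = 0.3127
−0.14·log₂(0.14) = 0.3971
−0.12·log₂(0.12) = 0.3671
−0.19·log₂(0.19) = 0.4552
Sum ≈ 2.7706 → 2.771 bits.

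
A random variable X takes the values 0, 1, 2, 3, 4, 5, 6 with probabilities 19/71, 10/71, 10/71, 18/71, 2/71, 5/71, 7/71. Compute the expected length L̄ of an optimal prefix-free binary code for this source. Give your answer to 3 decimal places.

Repeatedly combine the two least-probable nodes; the expected code length is the sum of the merged weights.
merge 2/71 + 5/71 → 7/71
merge 7/71 + 7/71 → 14/71
merge 10/71 + 10/71 → 20/71
merge 14/71 + 18/71 → 32/71
merge 19/71 + 20/71 → 39/71
merge 32/71 + 39/71 → 1
L = 7/71 + 14/71 + 20/71 + 32/71 + 39/71 + 1 = 183/71 ≈ 2.577 bits/symbol.

2.577 bits/symbol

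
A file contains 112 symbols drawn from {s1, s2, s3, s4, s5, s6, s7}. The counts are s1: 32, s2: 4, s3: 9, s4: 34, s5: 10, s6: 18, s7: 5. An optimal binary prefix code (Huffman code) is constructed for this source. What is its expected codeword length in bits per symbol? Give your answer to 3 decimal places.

2.491 bits/symbol

Probabilities are the counts divided by 112.
Repeatedly combine the two least-probable nodes; the expected code length is the sum of the merged weights.
merge 1/28 + 5/112 → 9/112
merge 9/112 + 9/112 → 9/56
merge 5/56 + 9/56 → 1/4
merge 9/56 + 1/4 → 23/56
merge 2/7 + 17/56 → 33/56
merge 23/56 + 33/56 → 1
L = 9/112 + 9/56 + 1/4 + 23/56 + 33/56 + 1 = 279/112 ≈ 2.491 bits/symbol.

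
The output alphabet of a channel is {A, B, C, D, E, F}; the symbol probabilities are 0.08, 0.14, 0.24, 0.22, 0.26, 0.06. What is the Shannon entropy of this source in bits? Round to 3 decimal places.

2.412 bits

H = −Σ pᵢ log₂ pᵢ.
−0.08·log₂(0.08) = 0.2915
−0.14·log₂(0.14) = 0.3971
−0.24·log₂(0.24) = 0.4941
−0.22·log₂(0.22) = 0.4806
−0.26·log₂(0.26) = 0.5053
−0.06·log₂(0.06) = 0.2435
Sum ≈ 2.4121 → 2.412 bits.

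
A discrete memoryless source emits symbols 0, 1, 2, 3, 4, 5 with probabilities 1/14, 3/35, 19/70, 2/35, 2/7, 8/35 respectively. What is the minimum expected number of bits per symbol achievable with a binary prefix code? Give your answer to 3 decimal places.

Repeatedly combine the two least-probable nodes; the expected code length is the sum of the merged weights.
merge 2/35 + 1/14 → 9/70
merge 3/35 + 9/70 → 3/14
merge 3/14 + 8/35 → 31/70
merge 19/70 + 2/7 → 39/70
merge 31/70 + 39/70 → 1
L = 9/70 + 3/14 + 31/70 + 39/70 + 1 = 82/35 ≈ 2.343 bits/symbol.

2.343 bits/symbol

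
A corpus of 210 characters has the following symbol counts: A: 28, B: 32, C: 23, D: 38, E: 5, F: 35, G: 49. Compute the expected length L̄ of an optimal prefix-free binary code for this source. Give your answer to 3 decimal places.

2.719 bits/symbol

Probabilities are the counts divided by 210.
Repeatedly combine the two least-probable nodes; the expected code length is the sum of the merged weights.
merge 1/42 + 23/210 → 2/15
merge 2/15 + 2/15 → 4/15
merge 16/105 + 1/6 → 67/210
merge 19/105 + 7/30 → 29/70
merge 4/15 + 67/210 → 41/70
merge 29/70 + 41/70 → 1
L = 2/15 + 4/15 + 67/210 + 29/70 + 41/70 + 1 = 571/210 ≈ 2.719 bits/symbol.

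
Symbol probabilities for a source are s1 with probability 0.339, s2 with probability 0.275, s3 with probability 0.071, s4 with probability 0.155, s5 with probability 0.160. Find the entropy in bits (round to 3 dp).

H = −Σ pᵢ log₂ pᵢ.
−0.339·log₂(0.339) = 0.5291
−0.275·log₂(0.275) = 0.5122
−0.071·log₂(0.071) = 0.2709
−0.155·log₂(0.155) = 0.4169
−0.160·log₂(0.160) = 0.4230
Sum ≈ 2.1521 → 2.152 bits.

2.152 bits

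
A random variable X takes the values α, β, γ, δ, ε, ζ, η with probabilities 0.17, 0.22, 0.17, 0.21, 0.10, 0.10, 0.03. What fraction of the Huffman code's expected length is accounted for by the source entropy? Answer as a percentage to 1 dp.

Entropy H = −Σ p log₂ p ≈ 2.6387 bits.
Huffman merges: 3/100+1/10→13/100; 1/10+13/100→23/100; 17/100+17/100→17/50; 21/100+11/50→43/100; 23/100+17/50→57/100; 43/100+57/100→1. L = 27/10 ≈ 2.7000.
Efficiency = H/L = 2.6387/2.7000 = 97.7%.

97.7%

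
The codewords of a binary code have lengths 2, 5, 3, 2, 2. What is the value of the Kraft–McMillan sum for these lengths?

0.90625

With common denominator 2^5 = 32: Σ 2^(−ℓᵢ) = 8/32 + 1/32 + 4/32 + 8/32 + 8/32 = 29/32 = 0.90625.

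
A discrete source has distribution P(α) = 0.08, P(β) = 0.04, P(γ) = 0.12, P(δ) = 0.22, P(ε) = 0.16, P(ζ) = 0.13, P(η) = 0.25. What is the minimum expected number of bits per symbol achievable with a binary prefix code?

2.65 bits/symbol

Repeatedly combine the two least-probable nodes; the expected code length is the sum of the merged weights.
merge 1/25 + 2/25 → 3/25
merge 3/25 + 3/25 → 6/25
merge 13/100 + 4/25 → 29/100
merge 11/50 + 6/25 → 23/50
merge 1/4 + 29/100 → 27/50
merge 23/50 + 27/50 → 1
L = 3/25 + 6/25 + 29/100 + 23/50 + 27/50 + 1 = 53/20 = 2.65 bits/symbol.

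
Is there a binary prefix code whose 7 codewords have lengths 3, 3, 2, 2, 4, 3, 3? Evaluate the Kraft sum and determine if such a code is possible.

With common denominator 2^4 = 16: Σ 2^(−ℓᵢ) = 2/16 + 2/16 + 4/16 + 4/16 + 1/16 + 2/16 + 2/16 = 17/16 = 1.0625.
Kraft's inequality requires Σ ≤ 1; here Σ = 1.0625 > 1, so no such prefix code exists.

1.0625; no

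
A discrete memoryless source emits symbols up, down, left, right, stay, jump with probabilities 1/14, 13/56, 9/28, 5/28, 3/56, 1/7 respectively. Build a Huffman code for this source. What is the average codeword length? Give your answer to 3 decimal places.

Repeatedly combine the two least-probable nodes; the expected code length is the sum of the merged weights.
merge 3/56 + 1/14 → 1/8
merge 1/8 + 1/7 → 15/56
merge 5/28 + 13/56 → 23/56
merge 15/56 + 9/28 → 33/56
merge 23/56 + 33/56 → 1
L = 1/8 + 15/56 + 23/56 + 33/56 + 1 = 67/28 ≈ 2.393 bits/symbol.

2.393 bits/symbol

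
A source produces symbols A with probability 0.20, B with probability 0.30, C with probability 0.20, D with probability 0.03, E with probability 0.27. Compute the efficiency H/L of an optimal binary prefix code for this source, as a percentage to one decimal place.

94.7%

Entropy H = −Σ p log₂ p ≈ 2.1116 bits.
Huffman merges: 3/100+1/5→23/100; 1/5+23/100→43/100; 27/100+3/10→57/100; 43/100+57/100→1. L = 223/100 ≈ 2.2300.
Efficiency = H/L = 2.1116/2.2300 = 94.7%.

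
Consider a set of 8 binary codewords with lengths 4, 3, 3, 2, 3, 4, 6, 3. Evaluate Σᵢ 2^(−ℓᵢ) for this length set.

0.890625

With common denominator 2^6 = 64: Σ 2^(−ℓᵢ) = 4/64 + 8/64 + 8/64 + 16/64 + 8/64 + 4/64 + 1/64 + 8/64 = 57/64 = 0.890625.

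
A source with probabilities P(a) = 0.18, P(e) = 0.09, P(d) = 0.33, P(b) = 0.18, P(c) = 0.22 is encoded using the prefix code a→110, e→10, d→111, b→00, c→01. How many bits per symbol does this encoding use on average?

2.51 bits/symbol

L̄ = Σ pᵢ·ℓᵢ = 0.18·3 + 0.09·2 + 0.33·3 + 0.18·2 + 0.22·2 = 2.51 bits/symbol.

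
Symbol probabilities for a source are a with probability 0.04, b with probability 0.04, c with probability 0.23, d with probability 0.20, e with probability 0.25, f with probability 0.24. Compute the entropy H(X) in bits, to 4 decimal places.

2.3177 bits

H = −Σ pᵢ log₂ pᵢ.
−0.04·log₂(0.04) = 0.1858
−0.04·log₂(0.04) = 0.1858
−0.23·log₂(0.23) = 0.4877
−0.20·log₂(0.20) = 0.4644
−0.25·log₂(0.25) = 0.5000
−0.24·log₂(0.24) = 0.4941
Sum ≈ 2.3177 → 2.3177 bits.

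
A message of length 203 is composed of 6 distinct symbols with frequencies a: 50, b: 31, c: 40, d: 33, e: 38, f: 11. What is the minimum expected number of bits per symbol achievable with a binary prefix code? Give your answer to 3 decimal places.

Probabilities are the counts divided by 203.
Repeatedly combine the two least-probable nodes; the expected code length is the sum of the merged weights.
merge 11/203 + 31/203 → 6/29
merge 33/203 + 38/203 → 71/203
merge 40/203 + 6/29 → 82/203
merge 50/203 + 71/203 → 121/203
merge 82/203 + 121/203 → 1
L = 6/29 + 71/203 + 82/203 + 121/203 + 1 = 519/203 ≈ 2.557 bits/symbol.

2.557 bits/symbol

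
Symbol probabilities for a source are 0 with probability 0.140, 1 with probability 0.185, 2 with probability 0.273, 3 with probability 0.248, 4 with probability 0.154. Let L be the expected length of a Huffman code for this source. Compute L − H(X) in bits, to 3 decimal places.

Entropy H = −Σ p log₂ p ≈ 2.2733 bits.
Huffman merges: 7/50+77/500→147/500; 37/200+31/125→433/1000; 273/1000+147/500→567/1000; 433/1000+567/1000→1. L = 1147/500 ≈ 2.2940.
L − H = 2.2940 − 2.2733 = 0.021 bits.

0.021 bits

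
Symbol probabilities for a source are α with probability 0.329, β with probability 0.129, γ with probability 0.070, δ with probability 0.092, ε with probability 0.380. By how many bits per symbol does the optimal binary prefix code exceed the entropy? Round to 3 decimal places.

Entropy H = −Σ p log₂ p ≈ 2.0245 bits.
Huffman merges: 7/100+23/250→81/500; 129/1000+81/500→291/1000; 291/1000+329/1000→31/50; 19/50+31/50→1. L = 2073/1000 ≈ 2.0730.
L − H = 2.0730 − 2.0245 = 0.049 bits.

0.049 bits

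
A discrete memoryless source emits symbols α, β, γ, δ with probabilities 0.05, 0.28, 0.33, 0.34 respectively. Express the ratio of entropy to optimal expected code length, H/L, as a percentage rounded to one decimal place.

89.8%

Entropy H = −Σ p log₂ p ≈ 1.7873 bits.
Huffman merges: 1/20+7/25→33/100; 33/100+33/100→33/50; 17/50+33/50→1. L = 199/100 ≈ 1.9900.
Efficiency = H/L = 1.7873/1.9900 = 89.8%.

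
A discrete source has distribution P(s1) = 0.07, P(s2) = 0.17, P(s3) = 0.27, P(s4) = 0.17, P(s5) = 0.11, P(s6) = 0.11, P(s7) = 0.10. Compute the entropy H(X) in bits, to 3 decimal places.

2.681 bits

H = −Σ pᵢ log₂ pᵢ.
−0.07·log₂(0.07) = 0.2686
−0.17·log₂(0.17) = 0.4346
−0.27·log₂(0.27) = 0.5100
−0.17·log₂(0.17) = 0.4346
−0.11·log₂(0.11) = 0.3503
−0.11·log₂(0.11) = 0.3503
−0.10·log₂(0.10) = 0.3322
Sum ≈ 2.6805 → 2.681 bits.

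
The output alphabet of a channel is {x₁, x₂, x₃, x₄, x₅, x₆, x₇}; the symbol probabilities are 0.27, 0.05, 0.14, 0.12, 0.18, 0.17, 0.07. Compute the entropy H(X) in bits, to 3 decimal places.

2.639 bits

H = −Σ pᵢ log₂ pᵢ.
−0.27·log₂(0.27) = 0.5100
−0.05·log₂(0.05) = 0.2161
−0.14·log₂(0.14) = 0.3971
−0.12·log₂(0.12) = 0.3671
−0.18·log₂(0.18) = 0.4453
−0.17·log₂(0.17) = 0.4346
−0.07·log₂(0.07) = 0.2686
Sum ≈ 2.6387 → 2.639 bits.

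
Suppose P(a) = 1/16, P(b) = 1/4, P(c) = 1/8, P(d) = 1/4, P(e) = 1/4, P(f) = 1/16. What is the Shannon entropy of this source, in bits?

Each probability is a power of 1/2, so log₂(1/p) is an integer.
H = Σ p·log₂(1/p) = 1/16·4 + 1/4·2 + 1/8·3 + 1/4·2 + 1/4·2 + 1/16·4 = 2.375 bits.

2.375 bits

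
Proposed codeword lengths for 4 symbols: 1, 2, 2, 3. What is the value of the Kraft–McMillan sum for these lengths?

1.125

With common denominator 2^3 = 8: Σ 2^(−ℓᵢ) = 4/8 + 2/8 + 2/8 + 1/8 = 9/8 = 1.125.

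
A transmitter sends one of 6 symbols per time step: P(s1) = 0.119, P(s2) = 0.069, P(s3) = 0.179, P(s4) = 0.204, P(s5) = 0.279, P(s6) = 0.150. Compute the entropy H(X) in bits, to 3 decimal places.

H = −Σ pᵢ log₂ pᵢ.
−0.119·log₂(0.119) = 0.3654
−0.069·log₂(0.069) = 0.2662
−0.179·log₂(0.179) = 0.4443
−0.204·log₂(0.204) = 0.4678
−0.279·log₂(0.279) = 0.5138
−0.150·log₂(0.150) = 0.4105
Sum ≈ 2.4681 → 2.468 bits.

2.468 bits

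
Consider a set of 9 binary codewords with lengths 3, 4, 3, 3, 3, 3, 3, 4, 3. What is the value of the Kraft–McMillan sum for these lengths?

With common denominator 2^4 = 16: Σ 2^(−ℓᵢ) = 2/16 + 1/16 + 2/16 + 2/16 + 2/16 + 2/16 + 2/16 + 1/16 + 2/16 = 16/16 = 1.

1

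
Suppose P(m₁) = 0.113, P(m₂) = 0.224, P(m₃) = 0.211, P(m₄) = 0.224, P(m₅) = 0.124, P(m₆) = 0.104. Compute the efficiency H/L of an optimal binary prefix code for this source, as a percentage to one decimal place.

98.3%

Entropy H = −Σ p log₂ p ≈ 2.5091 bits.
Huffman merges: 13/125+113/1000→217/1000; 31/250+211/1000→67/200; 217/1000+28/125→441/1000; 28/125+67/200→559/1000; 441/1000+559/1000→1. L = 319/125 ≈ 2.5520.
Efficiency = H/L = 2.5091/2.5520 = 98.3%.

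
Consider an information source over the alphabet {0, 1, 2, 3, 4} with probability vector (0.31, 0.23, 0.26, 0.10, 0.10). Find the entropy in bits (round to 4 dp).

2.1811 bits

H = −Σ pᵢ log₂ pᵢ.
−0.31·log₂(0.31) = 0.5238
−0.23·log₂(0.23) = 0.4877
−0.26·log₂(0.26) = 0.5053
−0.10·log₂(0.10) = 0.3322
−0.10·log₂(0.10) = 0.3322
Sum ≈ 2.1811 → 2.1811 bits.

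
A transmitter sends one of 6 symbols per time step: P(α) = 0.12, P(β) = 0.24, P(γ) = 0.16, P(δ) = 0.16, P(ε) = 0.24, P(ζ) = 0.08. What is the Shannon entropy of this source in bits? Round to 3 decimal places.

H = −Σ pᵢ log₂ pᵢ.
−0.12·log₂(0.12) = 0.3671
−0.24·log₂(0.24) = 0.4941
−0.16·log₂(0.16) = 0.4230
−0.16·log₂(0.16) = 0.4230
−0.24·log₂(0.24) = 0.4941
−0.08·log₂(0.08) = 0.2915
Sum ≈ 2.4929 → 2.493 bits.

2.493 bits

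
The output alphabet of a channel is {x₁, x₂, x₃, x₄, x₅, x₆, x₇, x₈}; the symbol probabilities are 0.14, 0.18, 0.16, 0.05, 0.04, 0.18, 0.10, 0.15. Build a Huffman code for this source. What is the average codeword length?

2.91 bits/symbol

Repeatedly combine the two least-probable nodes; the expected code length is the sum of the merged weights.
merge 1/25 + 1/20 → 9/100
merge 9/100 + 1/10 → 19/100
merge 7/50 + 3/20 → 29/100
merge 4/25 + 9/50 → 17/50
merge 9/50 + 19/100 → 37/100
merge 29/100 + 17/50 → 63/100
merge 37/100 + 63/100 → 1
L = 9/100 + 19/100 + 29/100 + 17/50 + 37/100 + 63/100 + 1 = 291/100 = 2.91 bits/symbol.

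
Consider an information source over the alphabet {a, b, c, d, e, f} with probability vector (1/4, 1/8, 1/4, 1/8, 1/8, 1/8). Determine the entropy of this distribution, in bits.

Each probability is a power of 1/2, so log₂(1/p) is an integer.
H = Σ p·log₂(1/p) = 1/4·2 + 1/8·3 + 1/4·2 + 1/8·3 + 1/8·3 + 1/8·3 = 2.5 bits.

2.5 bits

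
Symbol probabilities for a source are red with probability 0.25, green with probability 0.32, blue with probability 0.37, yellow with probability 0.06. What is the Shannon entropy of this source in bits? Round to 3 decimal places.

H = −Σ pᵢ log₂ pᵢ.
−0.25·log₂(0.25) = 0.5000
−0.32·log₂(0.32) = 0.5260
−0.37·log₂(0.37) = 0.5307
−0.06·log₂(0.06) = 0.2435
Sum ≈ 1.8003 → 1.800 bits.

1.800 bits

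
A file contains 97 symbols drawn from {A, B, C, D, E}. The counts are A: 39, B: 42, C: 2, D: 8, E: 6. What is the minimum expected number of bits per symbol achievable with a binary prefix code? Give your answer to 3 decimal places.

1.814 bits/symbol

Probabilities are the counts divided by 97.
Repeatedly combine the two least-probable nodes; the expected code length is the sum of the merged weights.
merge 2/97 + 6/97 → 8/97
merge 8/97 + 8/97 → 16/97
merge 16/97 + 39/97 → 55/97
merge 42/97 + 55/97 → 1
L = 8/97 + 16/97 + 55/97 + 1 = 176/97 ≈ 1.814 bits/symbol.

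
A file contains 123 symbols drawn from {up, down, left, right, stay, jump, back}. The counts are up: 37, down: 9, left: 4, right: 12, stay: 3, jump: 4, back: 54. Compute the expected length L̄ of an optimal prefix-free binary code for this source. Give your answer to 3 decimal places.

2.130 bits/symbol

Probabilities are the counts divided by 123.
Repeatedly combine the two least-probable nodes; the expected code length is the sum of the merged weights.
merge 1/41 + 4/123 → 7/123
merge 4/123 + 7/123 → 11/123
merge 3/41 + 11/123 → 20/123
merge 4/41 + 20/123 → 32/123
merge 32/123 + 37/123 → 23/41
merge 18/41 + 23/41 → 1
L = 7/123 + 11/123 + 20/123 + 32/123 + 23/41 + 1 = 262/123 ≈ 2.130 bits/symbol.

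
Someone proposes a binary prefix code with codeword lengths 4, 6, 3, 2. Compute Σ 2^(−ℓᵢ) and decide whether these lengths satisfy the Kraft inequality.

0.453125; yes

With common denominator 2^6 = 64: Σ 2^(−ℓᵢ) = 4/64 + 1/64 + 8/64 + 16/64 = 29/64 = 0.453125.
Kraft's inequality requires Σ ≤ 1; here Σ = 0.453125 ≤ 1, so such a prefix code exists.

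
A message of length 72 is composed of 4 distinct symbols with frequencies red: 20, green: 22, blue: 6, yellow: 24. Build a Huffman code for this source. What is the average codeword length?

Probabilities are the counts divided by 72.
Repeatedly combine the two least-probable nodes; the expected code length is the sum of the merged weights.
merge 1/12 + 5/18 → 13/36
merge 11/36 + 1/3 → 23/36
merge 13/36 + 23/36 → 1
L = 13/36 + 23/36 + 1 = 2 bits/symbol.

2 bits/symbol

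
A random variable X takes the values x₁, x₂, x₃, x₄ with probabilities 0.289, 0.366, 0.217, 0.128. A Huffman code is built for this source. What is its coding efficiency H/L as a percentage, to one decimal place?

Entropy H = −Σ p log₂ p ≈ 1.9062 bits.
Huffman merges: 16/125+217/1000→69/200; 289/1000+69/200→317/500; 183/500+317/500→1. L = 1979/1000 ≈ 1.9790.
Efficiency = H/L = 1.9062/1.9790 = 96.3%.

96.3%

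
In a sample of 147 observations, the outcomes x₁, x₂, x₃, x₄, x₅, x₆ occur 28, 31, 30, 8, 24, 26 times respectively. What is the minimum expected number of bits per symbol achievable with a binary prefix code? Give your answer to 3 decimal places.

Probabilities are the counts divided by 147.
Repeatedly combine the two least-probable nodes; the expected code length is the sum of the merged weights.
merge 8/147 + 8/49 → 32/147
merge 26/147 + 4/21 → 18/49
merge 10/49 + 31/147 → 61/147
merge 32/147 + 18/49 → 86/147
merge 61/147 + 86/147 → 1
L = 32/147 + 18/49 + 61/147 + 86/147 + 1 = 380/147 ≈ 2.585 bits/symbol.

2.585 bits/symbol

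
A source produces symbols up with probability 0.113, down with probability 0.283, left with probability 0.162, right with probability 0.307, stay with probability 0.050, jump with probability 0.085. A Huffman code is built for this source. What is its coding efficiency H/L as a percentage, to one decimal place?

98.1%

Entropy H = −Σ p log₂ p ≈ 2.3377 bits.
Huffman merges: 1/20+17/200→27/200; 113/1000+27/200→31/125; 81/500+31/125→41/100; 283/1000+307/1000→59/100; 41/100+59/100→1. L = 2383/1000 ≈ 2.3830.
Efficiency = H/L = 2.3377/2.3830 = 98.1%.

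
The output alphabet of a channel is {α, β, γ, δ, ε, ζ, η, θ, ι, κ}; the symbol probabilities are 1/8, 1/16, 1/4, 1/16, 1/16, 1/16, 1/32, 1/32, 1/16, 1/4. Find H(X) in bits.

Each probability is a power of 1/2, so log₂(1/p) is an integer.
H = Σ p·log₂(1/p) = 1/8·3 + 1/16·4 + 1/4·2 + 1/16·4 + 1/16·4 + 1/16·4 + 1/32·5 + 1/32·5 + 1/16·4 + 1/4·2 = 2.9375 bits.

2.9375 bits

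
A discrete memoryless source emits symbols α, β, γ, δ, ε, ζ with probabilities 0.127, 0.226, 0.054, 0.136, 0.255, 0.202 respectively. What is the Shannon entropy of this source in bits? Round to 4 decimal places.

H = −Σ pᵢ log₂ pᵢ.
−0.127·log₂(0.127) = 0.3781
−0.226·log₂(0.226) = 0.4849
−0.054·log₂(0.054) = 0.2274
−0.136·log₂(0.136) = 0.3915
−0.255·log₂(0.255) = 0.5027
−0.202·log₂(0.202) = 0.4661
Sum ≈ 2.4507 → 2.4507 bits.

2.4507 bits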